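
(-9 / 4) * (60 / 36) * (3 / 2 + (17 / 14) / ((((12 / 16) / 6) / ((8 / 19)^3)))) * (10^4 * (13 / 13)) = -4006331250 / 48013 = -83442.64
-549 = -549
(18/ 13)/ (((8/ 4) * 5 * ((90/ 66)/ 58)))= 1914/ 325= 5.89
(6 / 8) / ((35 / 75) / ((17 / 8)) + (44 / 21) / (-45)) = 9639 / 2224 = 4.33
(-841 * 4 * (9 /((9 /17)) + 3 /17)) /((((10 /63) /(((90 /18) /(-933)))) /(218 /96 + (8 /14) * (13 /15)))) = 5396.13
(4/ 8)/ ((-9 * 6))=-1/ 108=-0.01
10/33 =0.30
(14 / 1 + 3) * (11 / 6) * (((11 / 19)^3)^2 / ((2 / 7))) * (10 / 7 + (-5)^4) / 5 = 290534232439 / 564550572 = 514.63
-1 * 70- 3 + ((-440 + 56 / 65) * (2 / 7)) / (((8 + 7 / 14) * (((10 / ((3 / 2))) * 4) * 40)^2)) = -11293102007 / 154700000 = -73.00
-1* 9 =-9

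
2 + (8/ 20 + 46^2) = 10592/ 5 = 2118.40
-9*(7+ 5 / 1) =-108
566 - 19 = 547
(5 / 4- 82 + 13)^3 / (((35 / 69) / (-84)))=51497747.21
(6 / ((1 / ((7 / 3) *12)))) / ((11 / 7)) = 1176 / 11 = 106.91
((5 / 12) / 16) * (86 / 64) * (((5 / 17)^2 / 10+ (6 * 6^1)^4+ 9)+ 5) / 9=69575873725 / 10653696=6530.68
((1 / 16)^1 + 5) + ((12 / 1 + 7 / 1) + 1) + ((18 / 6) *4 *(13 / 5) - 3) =4261 / 80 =53.26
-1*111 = -111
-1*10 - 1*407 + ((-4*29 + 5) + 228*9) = 1524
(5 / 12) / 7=5 / 84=0.06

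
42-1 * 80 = -38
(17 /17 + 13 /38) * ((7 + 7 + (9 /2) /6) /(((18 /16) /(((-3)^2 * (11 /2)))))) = 33099 /38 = 871.03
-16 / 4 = -4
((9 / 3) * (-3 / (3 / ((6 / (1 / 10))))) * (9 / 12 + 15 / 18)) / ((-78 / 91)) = 665 / 2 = 332.50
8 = 8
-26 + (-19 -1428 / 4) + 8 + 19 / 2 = -769 / 2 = -384.50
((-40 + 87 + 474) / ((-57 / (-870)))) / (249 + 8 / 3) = 90654 / 2869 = 31.60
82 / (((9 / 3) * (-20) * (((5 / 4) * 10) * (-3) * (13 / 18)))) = 82 / 1625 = 0.05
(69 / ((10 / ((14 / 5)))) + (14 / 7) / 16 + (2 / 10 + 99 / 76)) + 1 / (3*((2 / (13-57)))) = 155203 / 11400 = 13.61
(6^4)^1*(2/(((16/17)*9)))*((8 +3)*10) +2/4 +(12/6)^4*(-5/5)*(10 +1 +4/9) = 602593/18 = 33477.39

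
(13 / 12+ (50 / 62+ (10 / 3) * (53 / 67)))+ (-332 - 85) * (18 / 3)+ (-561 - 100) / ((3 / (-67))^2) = -24838479613 / 74772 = -332189.58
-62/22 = -31/11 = -2.82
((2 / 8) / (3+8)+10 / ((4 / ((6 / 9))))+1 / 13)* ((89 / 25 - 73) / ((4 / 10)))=-657727 / 2145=-306.63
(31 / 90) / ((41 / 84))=434 / 615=0.71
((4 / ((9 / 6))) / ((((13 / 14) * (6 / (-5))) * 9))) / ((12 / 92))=-6440 / 3159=-2.04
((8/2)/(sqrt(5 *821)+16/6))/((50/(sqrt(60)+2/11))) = -96 *sqrt(15)/922025 - 96/10142275+36 *sqrt(4105)/10142275+36 *sqrt(2463)/184405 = 0.01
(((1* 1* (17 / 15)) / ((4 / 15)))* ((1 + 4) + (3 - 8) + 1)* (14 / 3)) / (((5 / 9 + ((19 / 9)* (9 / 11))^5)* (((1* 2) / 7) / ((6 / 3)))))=402466449 / 46180292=8.72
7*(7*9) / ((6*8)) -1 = 131 / 16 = 8.19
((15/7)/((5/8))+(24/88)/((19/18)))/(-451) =-5394/659813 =-0.01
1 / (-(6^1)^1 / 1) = -1 / 6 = -0.17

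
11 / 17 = 0.65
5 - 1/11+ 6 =120/11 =10.91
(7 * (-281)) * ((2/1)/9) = -437.11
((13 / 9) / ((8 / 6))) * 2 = 13 / 6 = 2.17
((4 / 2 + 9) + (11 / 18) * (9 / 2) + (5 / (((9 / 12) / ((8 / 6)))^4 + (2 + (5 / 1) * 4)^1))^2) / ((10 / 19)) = 440056907807761 / 16781811300872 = 26.22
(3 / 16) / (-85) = -3 / 1360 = -0.00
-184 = -184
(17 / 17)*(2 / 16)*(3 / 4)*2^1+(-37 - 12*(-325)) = 61811 / 16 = 3863.19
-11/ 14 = -0.79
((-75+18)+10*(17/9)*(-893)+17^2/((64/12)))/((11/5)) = -12146825/1584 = -7668.45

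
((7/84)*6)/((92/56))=7/23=0.30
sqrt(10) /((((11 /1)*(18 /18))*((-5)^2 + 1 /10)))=10*sqrt(10) /2761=0.01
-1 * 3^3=-27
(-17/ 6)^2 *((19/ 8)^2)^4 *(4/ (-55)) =-4908249718849/ 8304721920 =-591.02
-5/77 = -0.06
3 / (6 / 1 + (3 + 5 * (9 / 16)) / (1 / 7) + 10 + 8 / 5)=240 / 4663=0.05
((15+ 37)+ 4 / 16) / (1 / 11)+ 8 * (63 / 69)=53549 / 92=582.05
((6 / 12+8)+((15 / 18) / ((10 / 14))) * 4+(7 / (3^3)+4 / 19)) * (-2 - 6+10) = 13991 / 513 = 27.27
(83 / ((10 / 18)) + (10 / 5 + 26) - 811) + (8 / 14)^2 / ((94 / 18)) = -7295184 / 11515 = -633.54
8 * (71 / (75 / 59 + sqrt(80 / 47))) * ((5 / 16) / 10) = -2953245 / 11284 + 247151 * sqrt(235) / 14105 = 6.89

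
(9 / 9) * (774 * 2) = 1548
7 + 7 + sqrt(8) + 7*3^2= 2*sqrt(2) + 77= 79.83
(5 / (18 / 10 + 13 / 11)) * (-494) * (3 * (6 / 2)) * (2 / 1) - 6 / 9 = -14911.03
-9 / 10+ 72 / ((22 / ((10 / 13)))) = 2313 / 1430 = 1.62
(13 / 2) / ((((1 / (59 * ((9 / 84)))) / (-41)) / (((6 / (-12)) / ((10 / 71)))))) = 6698211 / 1120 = 5980.55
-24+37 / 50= -1163 / 50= -23.26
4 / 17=0.24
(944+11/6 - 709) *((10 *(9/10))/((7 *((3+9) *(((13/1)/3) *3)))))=203/104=1.95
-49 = -49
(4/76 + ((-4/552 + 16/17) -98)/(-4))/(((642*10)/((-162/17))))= -39024063/1081068080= -0.04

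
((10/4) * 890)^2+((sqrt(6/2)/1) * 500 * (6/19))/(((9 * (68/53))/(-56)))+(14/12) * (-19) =29703617/6 - 742000 * sqrt(3)/969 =4949276.54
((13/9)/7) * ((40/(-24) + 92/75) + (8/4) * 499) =36023/175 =205.85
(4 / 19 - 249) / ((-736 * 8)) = 4727 / 111872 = 0.04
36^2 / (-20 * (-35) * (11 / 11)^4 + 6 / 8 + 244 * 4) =5184 / 6707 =0.77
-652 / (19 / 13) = -446.11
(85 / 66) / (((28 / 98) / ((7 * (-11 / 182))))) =-595 / 312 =-1.91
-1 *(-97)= 97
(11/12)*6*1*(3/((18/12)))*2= 22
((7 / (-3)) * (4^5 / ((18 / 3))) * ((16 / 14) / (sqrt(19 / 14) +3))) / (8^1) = -13.66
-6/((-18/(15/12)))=5/12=0.42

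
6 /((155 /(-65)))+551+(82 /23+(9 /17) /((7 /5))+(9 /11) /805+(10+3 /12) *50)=61733891 /57970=1064.93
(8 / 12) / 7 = 2 / 21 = 0.10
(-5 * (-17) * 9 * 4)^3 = 28652616000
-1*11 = -11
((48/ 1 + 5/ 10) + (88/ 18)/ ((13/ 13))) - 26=27.39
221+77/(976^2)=210519373/952576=221.00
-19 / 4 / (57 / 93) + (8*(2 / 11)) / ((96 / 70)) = -6.69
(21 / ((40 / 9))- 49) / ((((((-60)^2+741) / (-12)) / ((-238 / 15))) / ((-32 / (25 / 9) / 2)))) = 10115952 / 904375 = 11.19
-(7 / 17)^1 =-7 / 17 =-0.41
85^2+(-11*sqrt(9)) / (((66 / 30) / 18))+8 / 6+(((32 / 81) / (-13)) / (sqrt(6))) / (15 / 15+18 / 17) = 20869 / 3-272*sqrt(6) / 110565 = 6956.33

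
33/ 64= 0.52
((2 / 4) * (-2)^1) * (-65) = 65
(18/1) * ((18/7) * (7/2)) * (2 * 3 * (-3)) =-2916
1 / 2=0.50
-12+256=244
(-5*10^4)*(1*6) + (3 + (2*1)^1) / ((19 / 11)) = -5699945 / 19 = -299997.11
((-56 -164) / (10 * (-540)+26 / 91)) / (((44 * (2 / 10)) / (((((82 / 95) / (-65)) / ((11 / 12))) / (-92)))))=861 / 1181017409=0.00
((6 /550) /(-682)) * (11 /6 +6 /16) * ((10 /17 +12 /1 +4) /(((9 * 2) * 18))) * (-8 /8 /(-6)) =-2491 /8264203200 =-0.00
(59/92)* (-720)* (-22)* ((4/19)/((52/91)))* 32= 52335360/437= 119760.55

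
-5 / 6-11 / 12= -7 / 4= -1.75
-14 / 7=-2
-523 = -523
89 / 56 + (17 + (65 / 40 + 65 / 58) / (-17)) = 254377 / 13804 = 18.43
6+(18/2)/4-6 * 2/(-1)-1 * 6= 57/4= 14.25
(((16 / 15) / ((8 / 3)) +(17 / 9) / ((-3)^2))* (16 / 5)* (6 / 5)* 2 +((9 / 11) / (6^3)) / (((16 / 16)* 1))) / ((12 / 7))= 9745603 / 3564000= 2.73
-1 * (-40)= 40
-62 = -62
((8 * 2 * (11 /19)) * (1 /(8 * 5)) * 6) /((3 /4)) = 176 /95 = 1.85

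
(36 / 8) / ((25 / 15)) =2.70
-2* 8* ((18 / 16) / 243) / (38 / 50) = -50 / 513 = -0.10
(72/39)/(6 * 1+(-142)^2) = 12/131105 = 0.00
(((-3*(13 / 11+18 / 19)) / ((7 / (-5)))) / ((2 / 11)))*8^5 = 109363200 / 133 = 822279.70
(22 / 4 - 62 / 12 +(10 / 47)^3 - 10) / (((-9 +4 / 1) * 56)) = 3007867 / 87211320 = 0.03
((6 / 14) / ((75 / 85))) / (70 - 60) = 17 / 350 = 0.05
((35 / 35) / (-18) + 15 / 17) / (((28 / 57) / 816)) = 9614 / 7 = 1373.43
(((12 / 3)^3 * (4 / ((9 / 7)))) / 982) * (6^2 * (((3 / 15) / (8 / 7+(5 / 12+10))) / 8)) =37632 / 2383805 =0.02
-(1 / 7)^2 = -0.02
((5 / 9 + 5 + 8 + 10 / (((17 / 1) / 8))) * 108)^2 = 3889712.06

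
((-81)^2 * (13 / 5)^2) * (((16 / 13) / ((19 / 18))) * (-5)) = -24564384 / 95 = -258572.46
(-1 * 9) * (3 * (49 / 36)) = -147 / 4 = -36.75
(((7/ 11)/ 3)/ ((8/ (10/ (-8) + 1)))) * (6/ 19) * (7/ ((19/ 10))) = -245/ 31768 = -0.01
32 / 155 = 0.21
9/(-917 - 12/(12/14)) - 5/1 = -4664/931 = -5.01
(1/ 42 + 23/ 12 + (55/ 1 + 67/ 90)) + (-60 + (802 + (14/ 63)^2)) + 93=10123607/ 11340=892.73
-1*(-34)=34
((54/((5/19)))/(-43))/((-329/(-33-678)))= -729486/70735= -10.31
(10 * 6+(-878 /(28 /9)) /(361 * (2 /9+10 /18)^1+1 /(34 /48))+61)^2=5261173467398809 /365359802500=14399.98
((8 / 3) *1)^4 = 4096 / 81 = 50.57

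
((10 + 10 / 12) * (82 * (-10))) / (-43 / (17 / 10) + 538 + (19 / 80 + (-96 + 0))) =-21.31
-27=-27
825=825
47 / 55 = 0.85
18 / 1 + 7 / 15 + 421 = 6592 / 15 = 439.47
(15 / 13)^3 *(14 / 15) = 3150 / 2197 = 1.43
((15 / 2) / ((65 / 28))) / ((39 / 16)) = 224 / 169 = 1.33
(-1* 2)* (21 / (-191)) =42 / 191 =0.22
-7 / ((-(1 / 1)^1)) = 7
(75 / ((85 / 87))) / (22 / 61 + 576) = 79605 / 597686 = 0.13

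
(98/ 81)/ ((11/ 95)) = 10.45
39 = 39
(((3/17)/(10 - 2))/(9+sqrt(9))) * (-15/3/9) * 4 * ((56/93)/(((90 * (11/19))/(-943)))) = 125419/2817342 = 0.04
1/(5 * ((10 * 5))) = 1/250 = 0.00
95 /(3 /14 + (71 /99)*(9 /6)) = 21945 /298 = 73.64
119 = 119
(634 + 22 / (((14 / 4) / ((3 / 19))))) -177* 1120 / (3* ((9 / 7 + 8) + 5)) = -2653754 / 665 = -3990.61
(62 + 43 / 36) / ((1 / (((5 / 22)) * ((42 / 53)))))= 79625 / 6996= 11.38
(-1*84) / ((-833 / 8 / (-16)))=-1536 / 119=-12.91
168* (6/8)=126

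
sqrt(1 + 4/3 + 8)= sqrt(93)/3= 3.21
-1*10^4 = -10000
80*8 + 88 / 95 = 60888 / 95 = 640.93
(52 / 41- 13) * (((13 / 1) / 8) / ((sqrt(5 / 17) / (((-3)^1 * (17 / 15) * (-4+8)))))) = 106301 * sqrt(85) / 2050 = 478.07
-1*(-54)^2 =-2916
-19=-19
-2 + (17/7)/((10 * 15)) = -2083/1050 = -1.98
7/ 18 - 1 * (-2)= 43/ 18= 2.39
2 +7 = 9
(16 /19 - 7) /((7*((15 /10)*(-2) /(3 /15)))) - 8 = -5281 /665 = -7.94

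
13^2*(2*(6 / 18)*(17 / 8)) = 2873 / 12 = 239.42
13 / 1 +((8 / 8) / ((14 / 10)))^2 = 662 / 49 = 13.51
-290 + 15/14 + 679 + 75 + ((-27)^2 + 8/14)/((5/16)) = 27997/10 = 2799.70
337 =337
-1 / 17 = -0.06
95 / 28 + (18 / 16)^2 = 2087 / 448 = 4.66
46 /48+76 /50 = 2.48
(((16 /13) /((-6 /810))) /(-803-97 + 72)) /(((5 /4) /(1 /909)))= 16 /90597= 0.00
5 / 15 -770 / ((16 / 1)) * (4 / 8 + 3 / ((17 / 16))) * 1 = -130243 / 816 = -159.61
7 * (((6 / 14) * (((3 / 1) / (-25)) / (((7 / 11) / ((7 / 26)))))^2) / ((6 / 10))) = 1089 / 84500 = 0.01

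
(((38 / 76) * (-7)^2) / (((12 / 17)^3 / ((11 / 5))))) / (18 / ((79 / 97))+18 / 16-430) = -19018223 / 50481360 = -0.38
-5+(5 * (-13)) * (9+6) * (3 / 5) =-590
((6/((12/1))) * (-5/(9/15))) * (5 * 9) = -187.50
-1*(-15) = 15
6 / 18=1 / 3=0.33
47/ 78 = 0.60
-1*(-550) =550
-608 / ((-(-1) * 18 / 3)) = -304 / 3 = -101.33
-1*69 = -69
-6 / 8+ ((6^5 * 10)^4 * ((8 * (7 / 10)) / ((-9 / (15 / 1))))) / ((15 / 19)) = -432239175580778496000.75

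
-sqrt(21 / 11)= -sqrt(231) / 11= -1.38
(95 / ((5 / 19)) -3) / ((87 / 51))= 6086 / 29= 209.86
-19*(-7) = 133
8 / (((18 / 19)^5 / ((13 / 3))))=45.43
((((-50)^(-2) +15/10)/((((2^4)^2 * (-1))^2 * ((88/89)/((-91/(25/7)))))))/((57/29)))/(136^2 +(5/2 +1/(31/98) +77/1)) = -17379749387/1075724107776000000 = -0.00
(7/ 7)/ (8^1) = 1/ 8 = 0.12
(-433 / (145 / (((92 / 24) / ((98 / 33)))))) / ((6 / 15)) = -109549 / 11368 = -9.64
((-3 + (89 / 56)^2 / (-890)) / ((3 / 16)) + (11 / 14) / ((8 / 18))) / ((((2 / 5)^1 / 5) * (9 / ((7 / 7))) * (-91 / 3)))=209435 / 321048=0.65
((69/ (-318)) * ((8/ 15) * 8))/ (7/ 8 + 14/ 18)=-17664/ 31535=-0.56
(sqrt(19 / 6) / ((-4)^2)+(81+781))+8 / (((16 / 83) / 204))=sqrt(114) / 96+9328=9328.11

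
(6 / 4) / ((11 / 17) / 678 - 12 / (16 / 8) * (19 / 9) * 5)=-5763 / 243323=-0.02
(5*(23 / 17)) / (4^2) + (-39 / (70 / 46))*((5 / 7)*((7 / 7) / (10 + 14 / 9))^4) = 0.42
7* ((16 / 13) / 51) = 112 / 663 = 0.17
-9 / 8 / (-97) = 9 / 776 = 0.01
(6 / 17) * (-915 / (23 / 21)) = -115290 / 391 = -294.86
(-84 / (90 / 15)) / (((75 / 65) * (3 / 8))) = -32.36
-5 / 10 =-1 / 2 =-0.50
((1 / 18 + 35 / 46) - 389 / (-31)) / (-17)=-85762 / 109089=-0.79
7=7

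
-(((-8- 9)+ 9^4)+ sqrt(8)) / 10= -3272 / 5- sqrt(2) / 5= -654.68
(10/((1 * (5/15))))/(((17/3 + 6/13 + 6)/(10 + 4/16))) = 23985/946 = 25.35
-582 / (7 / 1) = -582 / 7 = -83.14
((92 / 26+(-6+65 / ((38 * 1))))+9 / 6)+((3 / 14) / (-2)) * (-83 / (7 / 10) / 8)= 452555 / 193648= 2.34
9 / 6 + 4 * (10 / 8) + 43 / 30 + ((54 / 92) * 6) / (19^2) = 989272 / 124545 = 7.94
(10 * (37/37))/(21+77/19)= 95/238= 0.40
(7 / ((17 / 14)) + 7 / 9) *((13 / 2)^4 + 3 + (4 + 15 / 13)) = 28720153 / 2448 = 11732.09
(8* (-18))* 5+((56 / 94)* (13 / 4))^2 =-1582199 / 2209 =-716.25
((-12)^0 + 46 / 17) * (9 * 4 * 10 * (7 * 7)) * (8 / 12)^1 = 740880 / 17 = 43581.18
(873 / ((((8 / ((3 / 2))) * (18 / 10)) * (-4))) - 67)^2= 32982049 / 4096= 8052.26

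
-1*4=-4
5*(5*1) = 25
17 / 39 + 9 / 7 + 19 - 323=-302.28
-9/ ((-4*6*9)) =0.04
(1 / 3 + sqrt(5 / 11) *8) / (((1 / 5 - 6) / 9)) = -8.89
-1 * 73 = -73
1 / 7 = 0.14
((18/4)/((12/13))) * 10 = 195/4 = 48.75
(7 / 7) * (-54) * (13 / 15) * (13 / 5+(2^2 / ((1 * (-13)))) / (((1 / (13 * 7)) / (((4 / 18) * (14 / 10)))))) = 286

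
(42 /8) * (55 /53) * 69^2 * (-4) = -5498955 /53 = -103753.87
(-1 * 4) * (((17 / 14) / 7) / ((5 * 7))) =-34 / 1715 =-0.02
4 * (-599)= -2396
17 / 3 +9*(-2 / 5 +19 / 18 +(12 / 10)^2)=3679 / 150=24.53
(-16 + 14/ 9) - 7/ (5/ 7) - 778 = -36101/ 45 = -802.24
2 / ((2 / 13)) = 13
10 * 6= 60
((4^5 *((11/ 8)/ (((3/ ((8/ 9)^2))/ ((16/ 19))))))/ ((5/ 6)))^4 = 19719501490.55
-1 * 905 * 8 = -7240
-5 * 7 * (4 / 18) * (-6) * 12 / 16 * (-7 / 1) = -245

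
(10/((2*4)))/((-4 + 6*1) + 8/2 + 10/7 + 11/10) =175/1194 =0.15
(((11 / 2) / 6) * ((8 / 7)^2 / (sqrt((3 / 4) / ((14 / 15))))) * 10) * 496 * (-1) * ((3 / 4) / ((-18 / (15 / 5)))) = 43648 * sqrt(70) / 441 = 828.08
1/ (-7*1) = -0.14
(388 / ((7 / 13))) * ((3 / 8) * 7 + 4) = 66833 / 14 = 4773.79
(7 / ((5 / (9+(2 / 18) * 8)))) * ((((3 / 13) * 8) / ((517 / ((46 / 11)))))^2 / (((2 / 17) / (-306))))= -219444164352 / 27328963805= -8.03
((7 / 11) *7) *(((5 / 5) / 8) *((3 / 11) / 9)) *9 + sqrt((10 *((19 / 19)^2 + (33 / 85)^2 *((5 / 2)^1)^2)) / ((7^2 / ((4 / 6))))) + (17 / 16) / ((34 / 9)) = 1677 / 3872 + 5 *sqrt(1347) / 357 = 0.95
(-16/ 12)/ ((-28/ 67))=67/ 21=3.19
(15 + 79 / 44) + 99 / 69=18449 / 1012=18.23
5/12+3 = 41/12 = 3.42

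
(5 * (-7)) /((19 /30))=-1050 /19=-55.26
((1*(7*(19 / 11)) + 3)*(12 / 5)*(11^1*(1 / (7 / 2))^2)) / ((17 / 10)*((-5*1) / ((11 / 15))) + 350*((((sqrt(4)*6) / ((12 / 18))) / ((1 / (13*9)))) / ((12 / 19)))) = 0.00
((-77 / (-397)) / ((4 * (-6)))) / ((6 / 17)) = -1309 / 57168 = -0.02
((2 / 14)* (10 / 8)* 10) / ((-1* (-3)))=25 / 42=0.60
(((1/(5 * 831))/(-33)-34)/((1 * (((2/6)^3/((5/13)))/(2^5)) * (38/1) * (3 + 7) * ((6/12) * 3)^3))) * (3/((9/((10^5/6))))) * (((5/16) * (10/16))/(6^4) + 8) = -3866848302199375/9875735298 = -391550.42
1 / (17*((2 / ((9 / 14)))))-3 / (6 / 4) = -1.98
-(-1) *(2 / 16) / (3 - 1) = 1 / 16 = 0.06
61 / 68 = 0.90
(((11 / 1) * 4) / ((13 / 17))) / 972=187 / 3159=0.06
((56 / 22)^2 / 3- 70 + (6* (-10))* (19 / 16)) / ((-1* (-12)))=-201959 / 17424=-11.59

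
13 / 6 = 2.17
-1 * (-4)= 4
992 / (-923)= -992 / 923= -1.07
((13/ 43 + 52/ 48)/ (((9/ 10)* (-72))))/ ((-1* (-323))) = -3575/ 54000432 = -0.00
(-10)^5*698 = -69800000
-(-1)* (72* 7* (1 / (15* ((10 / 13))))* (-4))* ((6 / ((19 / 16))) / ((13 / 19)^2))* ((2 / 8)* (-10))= 306432 / 65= 4714.34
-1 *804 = -804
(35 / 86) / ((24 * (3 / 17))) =595 / 6192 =0.10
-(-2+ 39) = -37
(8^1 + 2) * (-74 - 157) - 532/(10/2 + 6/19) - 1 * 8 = -244226/101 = -2418.08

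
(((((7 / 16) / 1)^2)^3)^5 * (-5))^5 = -18178415418201072391976637510599034890374561405372939164461147523773927684482365611145592837169408618333836292567878523425597653125 / 4149515568880992958512407863691161151012446232242436899995657329690652811412908146399707048947103794288197886611300789182395151075411775307886874834113963687061181803401509523685376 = -0.00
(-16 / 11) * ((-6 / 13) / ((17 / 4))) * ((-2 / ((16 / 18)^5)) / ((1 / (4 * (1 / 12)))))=-59049 / 311168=-0.19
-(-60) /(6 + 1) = 60 /7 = 8.57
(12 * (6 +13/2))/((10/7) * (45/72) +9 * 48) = 4200/12121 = 0.35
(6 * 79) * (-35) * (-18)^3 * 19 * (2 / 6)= 612768240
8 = 8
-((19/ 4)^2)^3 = -47045881/ 4096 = -11485.81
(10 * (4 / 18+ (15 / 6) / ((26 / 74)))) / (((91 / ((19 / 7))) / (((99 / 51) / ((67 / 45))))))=1583175 / 554827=2.85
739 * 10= 7390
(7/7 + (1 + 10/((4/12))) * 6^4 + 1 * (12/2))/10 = 40183/10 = 4018.30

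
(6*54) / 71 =324 / 71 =4.56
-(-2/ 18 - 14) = 127/ 9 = 14.11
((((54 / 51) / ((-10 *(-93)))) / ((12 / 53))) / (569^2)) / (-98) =-53 / 334419212120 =-0.00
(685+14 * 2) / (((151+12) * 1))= 4.37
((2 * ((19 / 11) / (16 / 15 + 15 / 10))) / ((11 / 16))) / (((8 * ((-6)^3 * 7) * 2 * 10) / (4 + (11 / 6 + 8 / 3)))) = -323 / 4695768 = -0.00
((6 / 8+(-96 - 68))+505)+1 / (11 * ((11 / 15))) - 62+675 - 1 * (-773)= 1727.87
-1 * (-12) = 12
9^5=59049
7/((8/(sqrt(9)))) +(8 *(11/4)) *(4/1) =90.62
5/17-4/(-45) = 293/765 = 0.38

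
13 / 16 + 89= 1437 / 16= 89.81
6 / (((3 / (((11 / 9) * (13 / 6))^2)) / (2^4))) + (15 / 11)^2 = 19958657 / 88209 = 226.27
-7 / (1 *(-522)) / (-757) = -0.00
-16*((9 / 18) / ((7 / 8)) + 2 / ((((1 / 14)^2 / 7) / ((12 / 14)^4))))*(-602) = 14271872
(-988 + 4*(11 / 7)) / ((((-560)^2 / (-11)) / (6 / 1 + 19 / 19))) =9449 / 39200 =0.24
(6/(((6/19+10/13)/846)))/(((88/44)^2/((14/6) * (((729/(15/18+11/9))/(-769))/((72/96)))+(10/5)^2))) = 5719394421/1906351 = 3000.18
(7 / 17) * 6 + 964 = 16430 / 17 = 966.47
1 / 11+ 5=56 / 11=5.09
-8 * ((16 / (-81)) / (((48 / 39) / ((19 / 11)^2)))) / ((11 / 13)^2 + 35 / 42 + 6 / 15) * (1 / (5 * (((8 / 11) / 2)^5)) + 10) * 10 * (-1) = -841699381835 / 1033208352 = -814.65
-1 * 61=-61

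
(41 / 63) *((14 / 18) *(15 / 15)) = 41 / 81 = 0.51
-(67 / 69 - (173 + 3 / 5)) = 59557 / 345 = 172.63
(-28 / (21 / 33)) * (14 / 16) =-77 / 2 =-38.50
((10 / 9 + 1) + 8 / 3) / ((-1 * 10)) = -43 / 90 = -0.48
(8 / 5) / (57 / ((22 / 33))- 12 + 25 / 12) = 96 / 4535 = 0.02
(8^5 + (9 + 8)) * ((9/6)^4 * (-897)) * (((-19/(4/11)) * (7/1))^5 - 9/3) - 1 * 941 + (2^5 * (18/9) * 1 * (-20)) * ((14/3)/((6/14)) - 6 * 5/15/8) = 143686772581826023873939439/147456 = 974438290621107475273.57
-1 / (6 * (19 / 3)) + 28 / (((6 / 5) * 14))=187 / 114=1.64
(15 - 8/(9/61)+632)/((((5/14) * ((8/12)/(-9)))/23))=-515361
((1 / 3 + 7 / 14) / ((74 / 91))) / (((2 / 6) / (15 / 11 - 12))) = -53235 / 1628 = -32.70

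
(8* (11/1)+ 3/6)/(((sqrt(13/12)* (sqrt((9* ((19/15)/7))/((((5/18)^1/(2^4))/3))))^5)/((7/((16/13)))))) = 63240625* sqrt(10374)/17695466717184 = 0.00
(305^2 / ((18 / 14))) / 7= 93025 / 9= 10336.11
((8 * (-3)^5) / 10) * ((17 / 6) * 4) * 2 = -22032 / 5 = -4406.40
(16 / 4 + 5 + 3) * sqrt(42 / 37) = 12 * sqrt(1554) / 37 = 12.79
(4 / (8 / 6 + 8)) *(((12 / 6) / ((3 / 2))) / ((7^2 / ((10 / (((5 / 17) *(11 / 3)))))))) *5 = 2040 / 3773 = 0.54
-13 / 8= -1.62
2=2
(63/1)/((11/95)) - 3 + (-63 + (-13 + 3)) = 5149/11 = 468.09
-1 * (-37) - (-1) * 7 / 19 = 710 / 19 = 37.37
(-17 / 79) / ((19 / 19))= -17 / 79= -0.22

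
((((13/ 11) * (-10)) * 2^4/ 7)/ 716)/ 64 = -65/ 110264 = -0.00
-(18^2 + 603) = -927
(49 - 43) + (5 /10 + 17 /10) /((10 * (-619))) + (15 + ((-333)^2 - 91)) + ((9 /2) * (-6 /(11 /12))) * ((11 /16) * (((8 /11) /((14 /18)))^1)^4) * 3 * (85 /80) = 120515902143763799 /1087986618950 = 110769.65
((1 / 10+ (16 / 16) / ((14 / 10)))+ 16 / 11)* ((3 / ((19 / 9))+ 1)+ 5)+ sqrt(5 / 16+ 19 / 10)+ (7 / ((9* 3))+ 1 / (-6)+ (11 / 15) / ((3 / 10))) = 20.86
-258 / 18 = -43 / 3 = -14.33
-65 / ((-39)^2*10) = -1 / 234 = -0.00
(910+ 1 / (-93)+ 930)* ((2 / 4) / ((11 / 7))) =1197833 / 2046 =585.45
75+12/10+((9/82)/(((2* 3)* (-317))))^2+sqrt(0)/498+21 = 1313537542029/13513760720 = 97.20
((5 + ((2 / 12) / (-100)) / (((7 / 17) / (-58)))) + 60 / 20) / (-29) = -17293 / 60900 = -0.28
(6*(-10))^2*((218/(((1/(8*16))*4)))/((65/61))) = 306385920/13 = 23568147.69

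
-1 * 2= -2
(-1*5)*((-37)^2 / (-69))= 6845 / 69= 99.20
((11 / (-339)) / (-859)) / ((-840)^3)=-0.00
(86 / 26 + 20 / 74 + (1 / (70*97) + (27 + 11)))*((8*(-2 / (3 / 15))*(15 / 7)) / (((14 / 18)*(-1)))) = 146657186280 / 16003351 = 9164.15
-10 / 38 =-5 / 19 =-0.26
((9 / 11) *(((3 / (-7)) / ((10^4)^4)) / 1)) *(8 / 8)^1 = -0.00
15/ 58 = 0.26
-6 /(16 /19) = -7.12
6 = 6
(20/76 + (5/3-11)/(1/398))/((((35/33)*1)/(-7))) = 2328931/95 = 24515.06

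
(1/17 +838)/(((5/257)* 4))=3661479/340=10769.06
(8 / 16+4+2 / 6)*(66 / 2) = 319 / 2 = 159.50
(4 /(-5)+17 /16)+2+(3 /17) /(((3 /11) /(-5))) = -1323 /1360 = -0.97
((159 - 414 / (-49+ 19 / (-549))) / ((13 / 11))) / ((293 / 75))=371874195 / 10253828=36.27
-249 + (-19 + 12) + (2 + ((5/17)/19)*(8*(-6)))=-82282/323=-254.74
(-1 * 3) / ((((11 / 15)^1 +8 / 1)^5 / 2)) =-4556250 / 38579489651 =-0.00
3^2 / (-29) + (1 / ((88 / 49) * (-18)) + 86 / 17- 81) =-59569885 / 780912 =-76.28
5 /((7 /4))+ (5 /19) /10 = 767 /266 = 2.88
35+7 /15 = 532 /15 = 35.47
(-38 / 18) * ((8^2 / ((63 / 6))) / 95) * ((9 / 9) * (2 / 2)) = -128 / 945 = -0.14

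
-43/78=-0.55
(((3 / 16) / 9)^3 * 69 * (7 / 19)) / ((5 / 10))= 161 / 350208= 0.00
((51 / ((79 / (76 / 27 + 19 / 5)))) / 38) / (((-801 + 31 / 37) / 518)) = -7656817 / 105249330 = -0.07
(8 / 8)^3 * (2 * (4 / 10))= 4 / 5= 0.80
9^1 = 9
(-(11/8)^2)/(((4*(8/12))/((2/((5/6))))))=-1089/640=-1.70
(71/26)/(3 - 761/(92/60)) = -1633/294996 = -0.01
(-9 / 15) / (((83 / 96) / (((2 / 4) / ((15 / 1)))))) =-48 / 2075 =-0.02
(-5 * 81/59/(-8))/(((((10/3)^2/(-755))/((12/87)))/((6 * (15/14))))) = -51.70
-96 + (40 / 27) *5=-2392 / 27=-88.59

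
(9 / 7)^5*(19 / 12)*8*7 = 747954 / 2401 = 311.52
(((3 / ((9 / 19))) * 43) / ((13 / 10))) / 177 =1.18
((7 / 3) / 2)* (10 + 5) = 35 / 2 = 17.50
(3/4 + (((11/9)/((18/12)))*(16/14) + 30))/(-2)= -23951/1512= -15.84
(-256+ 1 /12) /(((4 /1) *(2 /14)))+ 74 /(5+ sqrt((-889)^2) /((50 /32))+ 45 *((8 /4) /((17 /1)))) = -587854039 /1312976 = -447.73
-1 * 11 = -11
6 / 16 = 3 / 8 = 0.38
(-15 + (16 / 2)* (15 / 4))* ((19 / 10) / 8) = 57 / 16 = 3.56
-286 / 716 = -143 / 358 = -0.40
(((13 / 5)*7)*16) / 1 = 1456 / 5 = 291.20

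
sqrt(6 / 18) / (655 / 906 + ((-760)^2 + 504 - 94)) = 302* sqrt(3) / 523677715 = 0.00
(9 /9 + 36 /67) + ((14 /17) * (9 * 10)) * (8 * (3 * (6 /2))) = 6079991 /1139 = 5338.01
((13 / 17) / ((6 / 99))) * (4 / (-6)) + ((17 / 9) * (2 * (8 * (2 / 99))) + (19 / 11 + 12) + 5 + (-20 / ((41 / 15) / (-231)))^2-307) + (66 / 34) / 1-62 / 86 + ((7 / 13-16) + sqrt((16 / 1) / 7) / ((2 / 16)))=32 * sqrt(7) / 7 + 40659096845418587 / 14233317813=2856626.23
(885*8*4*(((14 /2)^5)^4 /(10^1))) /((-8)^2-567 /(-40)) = 153201151291415041920 /53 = 2890587760215378149.43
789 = 789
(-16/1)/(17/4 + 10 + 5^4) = -64/2557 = -0.03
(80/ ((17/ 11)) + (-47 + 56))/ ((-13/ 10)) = -10330/ 221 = -46.74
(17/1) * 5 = 85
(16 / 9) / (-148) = -4 / 333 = -0.01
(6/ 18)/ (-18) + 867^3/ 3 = 11730858533/ 54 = 217238120.98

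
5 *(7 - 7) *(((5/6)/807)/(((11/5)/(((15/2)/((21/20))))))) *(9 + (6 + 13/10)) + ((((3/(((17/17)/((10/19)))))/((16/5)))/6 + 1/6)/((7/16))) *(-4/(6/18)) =-908/133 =-6.83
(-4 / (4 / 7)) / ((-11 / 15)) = 105 / 11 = 9.55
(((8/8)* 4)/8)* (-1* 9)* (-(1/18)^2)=0.01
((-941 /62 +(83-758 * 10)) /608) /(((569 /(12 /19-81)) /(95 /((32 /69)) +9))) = 4866795557055 /13041006592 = 373.19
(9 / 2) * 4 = 18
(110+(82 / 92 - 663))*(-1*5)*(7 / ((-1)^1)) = -888895 / 46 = -19323.80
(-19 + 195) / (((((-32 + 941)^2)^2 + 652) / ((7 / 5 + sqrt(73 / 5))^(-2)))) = 113850 / 4260982159956733 - 3850 * sqrt(365) / 4260982159956733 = 0.00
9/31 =0.29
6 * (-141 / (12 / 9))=-1269 / 2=-634.50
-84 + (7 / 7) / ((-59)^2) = -292403 / 3481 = -84.00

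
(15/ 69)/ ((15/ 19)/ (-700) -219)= -13300/ 13398489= -0.00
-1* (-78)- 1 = 77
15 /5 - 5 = -2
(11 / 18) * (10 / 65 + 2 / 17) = 0.17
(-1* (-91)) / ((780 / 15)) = 7 / 4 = 1.75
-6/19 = -0.32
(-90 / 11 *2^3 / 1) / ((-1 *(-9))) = -80 / 11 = -7.27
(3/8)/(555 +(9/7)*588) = 0.00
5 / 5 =1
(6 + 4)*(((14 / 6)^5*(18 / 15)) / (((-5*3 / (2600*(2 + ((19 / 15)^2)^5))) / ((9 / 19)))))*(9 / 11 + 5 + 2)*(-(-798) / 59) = -61319956512962163755648 / 673642986328125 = -91027380.61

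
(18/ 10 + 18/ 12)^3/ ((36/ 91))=363363/ 4000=90.84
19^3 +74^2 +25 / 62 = 764795 / 62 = 12335.40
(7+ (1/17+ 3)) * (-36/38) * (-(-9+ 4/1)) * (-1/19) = 810/323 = 2.51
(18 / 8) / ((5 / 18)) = 8.10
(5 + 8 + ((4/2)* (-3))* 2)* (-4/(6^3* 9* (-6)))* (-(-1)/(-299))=-1/871884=-0.00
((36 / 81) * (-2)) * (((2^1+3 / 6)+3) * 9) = -44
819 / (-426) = -273 / 142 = -1.92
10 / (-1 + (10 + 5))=5 / 7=0.71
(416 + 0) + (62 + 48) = 526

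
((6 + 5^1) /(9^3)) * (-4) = -44 /729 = -0.06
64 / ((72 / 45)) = 40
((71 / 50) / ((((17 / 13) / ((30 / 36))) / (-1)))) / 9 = -923 / 9180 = -0.10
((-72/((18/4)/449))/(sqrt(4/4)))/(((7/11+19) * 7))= -9878/189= -52.26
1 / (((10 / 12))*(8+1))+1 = 1.13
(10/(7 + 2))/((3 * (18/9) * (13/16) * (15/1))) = 16/1053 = 0.02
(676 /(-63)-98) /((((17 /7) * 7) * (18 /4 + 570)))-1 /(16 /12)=-3746537 /4922316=-0.76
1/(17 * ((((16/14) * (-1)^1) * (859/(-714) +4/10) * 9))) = 245/34404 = 0.01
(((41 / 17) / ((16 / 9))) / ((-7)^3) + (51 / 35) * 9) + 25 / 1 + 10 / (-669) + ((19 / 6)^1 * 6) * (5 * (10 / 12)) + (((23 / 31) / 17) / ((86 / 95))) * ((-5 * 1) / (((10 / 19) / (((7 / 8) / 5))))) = 97494434518343 / 831992269920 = 117.18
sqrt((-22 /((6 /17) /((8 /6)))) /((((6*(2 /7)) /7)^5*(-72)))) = 16807*sqrt(1122) /15552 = 36.20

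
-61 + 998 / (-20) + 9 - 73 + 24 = -1509 / 10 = -150.90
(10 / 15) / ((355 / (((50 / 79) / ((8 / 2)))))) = 5 / 16827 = 0.00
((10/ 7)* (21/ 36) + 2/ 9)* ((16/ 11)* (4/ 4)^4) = 152/ 99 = 1.54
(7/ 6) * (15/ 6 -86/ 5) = -343/ 20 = -17.15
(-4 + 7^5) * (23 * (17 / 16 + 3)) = 25120485 / 16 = 1570030.31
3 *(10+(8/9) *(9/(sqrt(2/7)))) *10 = 300+120 *sqrt(14) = 749.00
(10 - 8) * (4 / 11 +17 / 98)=579 / 539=1.07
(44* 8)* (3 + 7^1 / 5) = 7744 / 5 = 1548.80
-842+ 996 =154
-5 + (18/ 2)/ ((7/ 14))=13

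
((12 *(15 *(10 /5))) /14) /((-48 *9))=-5 /84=-0.06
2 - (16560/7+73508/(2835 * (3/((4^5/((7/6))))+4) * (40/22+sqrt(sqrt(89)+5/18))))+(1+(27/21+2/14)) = -16529/7 - 150544384/(23244165 * (20/11+sqrt(5/18+sqrt(89)))) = -2362.60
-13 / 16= -0.81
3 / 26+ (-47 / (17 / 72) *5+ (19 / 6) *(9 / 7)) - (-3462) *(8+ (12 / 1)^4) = 111097397973 / 1547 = 71814736.89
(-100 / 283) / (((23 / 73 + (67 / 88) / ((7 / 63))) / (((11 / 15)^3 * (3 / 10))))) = -17100688 / 2931788025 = -0.01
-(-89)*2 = 178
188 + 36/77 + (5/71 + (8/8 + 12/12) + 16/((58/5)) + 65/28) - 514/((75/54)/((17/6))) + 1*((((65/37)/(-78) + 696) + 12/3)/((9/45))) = 4655739413837/1759827300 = 2645.57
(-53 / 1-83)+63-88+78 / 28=-2215 / 14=-158.21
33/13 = 2.54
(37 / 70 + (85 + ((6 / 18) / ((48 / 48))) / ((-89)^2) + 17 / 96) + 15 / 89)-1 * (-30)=3083941811 / 26614560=115.87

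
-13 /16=-0.81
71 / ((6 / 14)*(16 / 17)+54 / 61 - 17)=-515389 / 114049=-4.52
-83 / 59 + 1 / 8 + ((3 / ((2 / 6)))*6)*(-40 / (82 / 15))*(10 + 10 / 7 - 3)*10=-4511549635 / 135464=-33304.42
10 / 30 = 1 / 3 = 0.33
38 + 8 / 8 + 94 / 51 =2083 / 51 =40.84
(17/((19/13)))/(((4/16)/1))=884/19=46.53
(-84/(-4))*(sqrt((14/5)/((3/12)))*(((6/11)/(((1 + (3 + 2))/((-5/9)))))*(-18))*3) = 252*sqrt(70)/11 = 191.67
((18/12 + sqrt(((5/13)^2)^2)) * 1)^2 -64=-7001367/114244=-61.28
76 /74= 38 /37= 1.03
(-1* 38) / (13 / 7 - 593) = 133 / 2069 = 0.06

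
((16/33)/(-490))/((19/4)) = -32/153615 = -0.00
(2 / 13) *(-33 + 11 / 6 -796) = -4963 / 39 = -127.26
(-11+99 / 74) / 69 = -715 / 5106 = -0.14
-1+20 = 19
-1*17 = -17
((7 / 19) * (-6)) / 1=-42 / 19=-2.21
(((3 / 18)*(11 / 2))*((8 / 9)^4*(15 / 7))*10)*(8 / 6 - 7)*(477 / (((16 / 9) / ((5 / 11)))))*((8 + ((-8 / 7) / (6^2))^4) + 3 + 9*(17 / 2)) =-19870785236056000 / 26795786661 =-741563.79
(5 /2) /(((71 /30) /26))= 1950 /71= 27.46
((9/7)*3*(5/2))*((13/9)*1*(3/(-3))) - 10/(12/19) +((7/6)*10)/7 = -590/21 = -28.10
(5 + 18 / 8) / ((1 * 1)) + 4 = 45 / 4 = 11.25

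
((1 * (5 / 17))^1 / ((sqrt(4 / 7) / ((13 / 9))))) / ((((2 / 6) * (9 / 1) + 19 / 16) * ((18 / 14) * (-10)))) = -364 * sqrt(7) / 92259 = -0.01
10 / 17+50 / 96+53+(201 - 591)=-335.89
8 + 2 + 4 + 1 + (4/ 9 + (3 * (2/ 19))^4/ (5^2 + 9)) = 307954355/ 19939113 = 15.44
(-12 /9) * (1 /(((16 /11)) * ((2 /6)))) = -11 /4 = -2.75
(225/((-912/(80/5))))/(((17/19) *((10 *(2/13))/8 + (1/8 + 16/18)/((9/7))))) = -4.50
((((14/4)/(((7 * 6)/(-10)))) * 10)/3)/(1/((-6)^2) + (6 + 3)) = -4/13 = -0.31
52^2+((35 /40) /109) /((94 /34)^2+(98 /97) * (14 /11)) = 6492472703309 /2401061592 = 2704.00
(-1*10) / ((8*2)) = -5 / 8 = -0.62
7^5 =16807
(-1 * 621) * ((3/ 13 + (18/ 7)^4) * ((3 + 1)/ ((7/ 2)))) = -6815554488/ 218491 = -31193.75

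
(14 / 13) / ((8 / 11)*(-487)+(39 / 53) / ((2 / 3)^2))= -32648 / 10687183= -0.00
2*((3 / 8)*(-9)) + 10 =13 / 4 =3.25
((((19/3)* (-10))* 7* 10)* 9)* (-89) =3551100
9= 9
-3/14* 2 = -3/7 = -0.43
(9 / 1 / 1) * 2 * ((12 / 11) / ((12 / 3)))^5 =4374 / 161051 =0.03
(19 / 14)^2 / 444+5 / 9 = 146123 / 261072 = 0.56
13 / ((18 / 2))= 13 / 9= 1.44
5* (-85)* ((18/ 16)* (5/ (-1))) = 19125/ 8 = 2390.62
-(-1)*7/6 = 7/6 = 1.17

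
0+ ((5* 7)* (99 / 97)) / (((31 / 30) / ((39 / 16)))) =2027025 / 24056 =84.26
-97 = -97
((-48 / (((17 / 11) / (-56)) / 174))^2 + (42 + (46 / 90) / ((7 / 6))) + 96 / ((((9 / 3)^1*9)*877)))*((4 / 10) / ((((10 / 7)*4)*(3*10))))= 914034431877113063 / 4277019375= 213708274.79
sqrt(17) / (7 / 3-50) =-3* sqrt(17) / 143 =-0.09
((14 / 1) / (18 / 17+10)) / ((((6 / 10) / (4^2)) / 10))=47600 / 141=337.59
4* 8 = 32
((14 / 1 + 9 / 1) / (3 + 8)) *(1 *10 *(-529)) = -121670 / 11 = -11060.91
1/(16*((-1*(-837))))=1/13392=0.00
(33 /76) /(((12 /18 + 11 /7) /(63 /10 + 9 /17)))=804573 /607240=1.32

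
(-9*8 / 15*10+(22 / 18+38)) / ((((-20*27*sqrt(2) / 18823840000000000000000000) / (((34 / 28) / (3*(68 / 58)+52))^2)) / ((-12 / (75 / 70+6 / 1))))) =-526871900240000000000000000*sqrt(2) / 4242051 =-175648380218128530800.85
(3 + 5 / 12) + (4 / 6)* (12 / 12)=49 / 12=4.08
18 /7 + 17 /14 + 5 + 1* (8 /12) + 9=775 /42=18.45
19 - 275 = -256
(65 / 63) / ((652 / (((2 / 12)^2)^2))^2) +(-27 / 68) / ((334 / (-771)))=117050668721561303 / 127705951289806848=0.92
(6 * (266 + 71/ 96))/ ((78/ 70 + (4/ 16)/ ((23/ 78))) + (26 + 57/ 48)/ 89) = 1834613515/ 2599383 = 705.79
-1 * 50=-50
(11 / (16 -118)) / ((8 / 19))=-0.26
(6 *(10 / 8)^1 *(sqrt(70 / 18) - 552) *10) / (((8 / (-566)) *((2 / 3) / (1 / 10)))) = 878715 / 2 - 4245 *sqrt(35) / 16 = 437787.89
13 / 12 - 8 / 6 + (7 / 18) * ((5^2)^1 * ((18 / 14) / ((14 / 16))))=393 / 28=14.04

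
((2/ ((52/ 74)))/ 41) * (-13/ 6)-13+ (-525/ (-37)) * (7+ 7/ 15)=844625/ 9102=92.80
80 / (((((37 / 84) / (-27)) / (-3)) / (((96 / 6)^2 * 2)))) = 278691840 / 37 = 7532211.89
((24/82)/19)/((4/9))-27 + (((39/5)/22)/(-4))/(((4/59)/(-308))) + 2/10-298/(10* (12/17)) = 31193621/93480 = 333.69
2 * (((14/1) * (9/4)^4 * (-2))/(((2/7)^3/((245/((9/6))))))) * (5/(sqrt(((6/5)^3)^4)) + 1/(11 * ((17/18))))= -27263713961505/1531904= -17797273.17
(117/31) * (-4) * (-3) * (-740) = -1038960/31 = -33514.84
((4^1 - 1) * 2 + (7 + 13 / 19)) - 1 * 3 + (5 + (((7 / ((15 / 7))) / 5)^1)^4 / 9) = 84969687469 / 5410546875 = 15.70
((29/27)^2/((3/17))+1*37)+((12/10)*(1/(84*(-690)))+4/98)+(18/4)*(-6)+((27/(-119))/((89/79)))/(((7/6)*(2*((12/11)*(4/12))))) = 1523429264059/93229130925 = 16.34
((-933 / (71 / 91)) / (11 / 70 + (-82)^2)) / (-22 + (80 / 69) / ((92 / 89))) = 40307155 / 4732081911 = 0.01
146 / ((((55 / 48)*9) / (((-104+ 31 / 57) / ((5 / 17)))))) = -234181664 / 47025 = -4979.94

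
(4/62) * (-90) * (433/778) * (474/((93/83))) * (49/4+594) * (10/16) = -517993.57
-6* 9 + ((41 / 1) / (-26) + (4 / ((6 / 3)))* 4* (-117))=-25781 / 26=-991.58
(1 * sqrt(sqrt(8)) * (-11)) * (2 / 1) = -22 * 2^(3 / 4) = -37.00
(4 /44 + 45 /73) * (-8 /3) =-4544 /2409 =-1.89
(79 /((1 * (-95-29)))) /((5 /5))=-79 /124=-0.64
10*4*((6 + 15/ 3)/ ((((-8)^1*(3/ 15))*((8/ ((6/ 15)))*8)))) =-1.72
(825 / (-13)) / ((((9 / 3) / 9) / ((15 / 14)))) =-37125 / 182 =-203.98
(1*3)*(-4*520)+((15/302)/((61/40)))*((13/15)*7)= -57474820/9211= -6239.80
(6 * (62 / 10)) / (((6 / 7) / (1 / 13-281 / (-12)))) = 159061 / 156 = 1019.62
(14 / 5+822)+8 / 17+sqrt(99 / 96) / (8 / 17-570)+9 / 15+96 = 78359 / 85-17*sqrt(66) / 77456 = 921.87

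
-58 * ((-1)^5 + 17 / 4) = -377 / 2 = -188.50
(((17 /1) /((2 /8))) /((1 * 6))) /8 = 17 /12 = 1.42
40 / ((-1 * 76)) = -10 / 19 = -0.53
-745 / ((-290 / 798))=59451 / 29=2050.03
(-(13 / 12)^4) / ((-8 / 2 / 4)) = 28561 / 20736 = 1.38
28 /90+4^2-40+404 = 17114 /45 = 380.31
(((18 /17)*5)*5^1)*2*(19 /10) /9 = 190 /17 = 11.18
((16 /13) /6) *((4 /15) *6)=64 /195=0.33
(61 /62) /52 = 61 /3224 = 0.02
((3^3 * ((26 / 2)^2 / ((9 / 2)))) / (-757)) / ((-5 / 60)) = 12168 / 757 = 16.07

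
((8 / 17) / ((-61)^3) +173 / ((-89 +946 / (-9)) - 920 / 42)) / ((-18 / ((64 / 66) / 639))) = 672893271920 / 9966024442111419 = 0.00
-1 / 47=-0.02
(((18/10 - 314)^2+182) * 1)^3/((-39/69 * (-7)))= 47805489827038706679/203125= 235350103763882.86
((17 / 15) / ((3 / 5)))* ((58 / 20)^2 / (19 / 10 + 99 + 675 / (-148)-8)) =528989 / 2941695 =0.18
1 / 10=0.10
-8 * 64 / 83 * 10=-61.69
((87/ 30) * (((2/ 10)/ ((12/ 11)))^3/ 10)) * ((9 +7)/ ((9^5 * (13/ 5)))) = 38599/ 207261990000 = 0.00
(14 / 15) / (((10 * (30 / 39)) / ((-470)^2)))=402038 / 15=26802.53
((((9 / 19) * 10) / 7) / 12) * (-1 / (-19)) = 15 / 5054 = 0.00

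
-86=-86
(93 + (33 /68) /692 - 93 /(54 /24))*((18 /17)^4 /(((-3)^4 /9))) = 7.22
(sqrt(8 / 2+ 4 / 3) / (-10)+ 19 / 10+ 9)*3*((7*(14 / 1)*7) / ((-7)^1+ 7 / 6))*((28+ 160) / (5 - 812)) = 6024648 / 6725 - 73696*sqrt(3) / 6725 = 876.88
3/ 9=1/ 3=0.33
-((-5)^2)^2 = -625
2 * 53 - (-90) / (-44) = 2287 / 22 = 103.95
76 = 76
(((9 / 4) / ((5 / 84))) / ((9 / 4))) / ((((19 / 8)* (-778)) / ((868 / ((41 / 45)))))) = -8.66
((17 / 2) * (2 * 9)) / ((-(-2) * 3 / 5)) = 127.50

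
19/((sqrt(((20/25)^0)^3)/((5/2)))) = 47.50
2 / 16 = 1 / 8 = 0.12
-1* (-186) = 186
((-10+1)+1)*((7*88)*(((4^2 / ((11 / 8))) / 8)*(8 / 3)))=-57344 / 3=-19114.67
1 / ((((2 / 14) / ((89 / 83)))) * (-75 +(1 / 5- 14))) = -3115 / 36852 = -0.08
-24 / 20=-6 / 5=-1.20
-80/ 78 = -40/ 39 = -1.03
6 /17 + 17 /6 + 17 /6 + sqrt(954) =307 /51 + 3*sqrt(106) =36.91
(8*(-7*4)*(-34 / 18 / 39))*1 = 3808 / 351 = 10.85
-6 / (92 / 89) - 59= -2981 / 46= -64.80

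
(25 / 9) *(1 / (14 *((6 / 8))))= 50 / 189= 0.26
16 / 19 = 0.84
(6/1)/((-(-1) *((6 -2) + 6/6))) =6/5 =1.20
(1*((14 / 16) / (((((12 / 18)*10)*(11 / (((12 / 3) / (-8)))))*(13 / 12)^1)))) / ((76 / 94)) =-2961 / 434720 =-0.01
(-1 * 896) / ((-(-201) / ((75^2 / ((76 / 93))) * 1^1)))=-39060000 / 1273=-30683.42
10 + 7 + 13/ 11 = 200/ 11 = 18.18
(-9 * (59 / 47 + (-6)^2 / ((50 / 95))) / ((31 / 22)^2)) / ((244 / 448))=-7985976768 / 13775935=-579.70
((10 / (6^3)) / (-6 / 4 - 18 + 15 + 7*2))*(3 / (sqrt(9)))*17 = 85 / 1026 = 0.08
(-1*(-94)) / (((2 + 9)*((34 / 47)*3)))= 2209 / 561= 3.94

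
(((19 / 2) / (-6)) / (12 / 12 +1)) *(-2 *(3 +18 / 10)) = 38 / 5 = 7.60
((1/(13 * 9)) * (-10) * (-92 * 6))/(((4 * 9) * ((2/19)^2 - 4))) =-8303/25272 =-0.33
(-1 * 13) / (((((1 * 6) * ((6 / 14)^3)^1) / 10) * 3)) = -91.75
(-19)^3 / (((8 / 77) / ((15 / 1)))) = -7922145 / 8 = -990268.12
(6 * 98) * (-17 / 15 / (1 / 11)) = -36652 / 5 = -7330.40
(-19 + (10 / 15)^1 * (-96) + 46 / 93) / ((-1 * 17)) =7673 / 1581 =4.85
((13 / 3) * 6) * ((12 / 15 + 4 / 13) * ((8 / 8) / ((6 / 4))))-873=-4269 / 5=-853.80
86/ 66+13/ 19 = 1.99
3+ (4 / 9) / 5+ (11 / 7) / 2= 2441 / 630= 3.87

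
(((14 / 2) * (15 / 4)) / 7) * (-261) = -3915 / 4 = -978.75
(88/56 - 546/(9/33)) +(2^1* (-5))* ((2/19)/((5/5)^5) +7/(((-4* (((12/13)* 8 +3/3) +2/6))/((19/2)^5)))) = 88746189247/578816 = 153323.66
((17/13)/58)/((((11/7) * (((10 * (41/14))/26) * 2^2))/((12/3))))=833/65395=0.01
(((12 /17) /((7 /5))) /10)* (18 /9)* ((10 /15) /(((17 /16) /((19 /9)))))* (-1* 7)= -2432 /2601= -0.94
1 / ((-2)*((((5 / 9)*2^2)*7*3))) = -3 / 280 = -0.01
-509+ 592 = 83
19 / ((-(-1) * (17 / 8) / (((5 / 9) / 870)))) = 76 / 13311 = 0.01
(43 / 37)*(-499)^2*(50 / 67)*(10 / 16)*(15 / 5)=4015141125 / 9916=404915.40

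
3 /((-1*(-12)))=1 /4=0.25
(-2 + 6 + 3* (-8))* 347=-6940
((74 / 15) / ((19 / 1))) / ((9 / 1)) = 0.03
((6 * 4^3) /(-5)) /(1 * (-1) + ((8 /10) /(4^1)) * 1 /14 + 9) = -9.58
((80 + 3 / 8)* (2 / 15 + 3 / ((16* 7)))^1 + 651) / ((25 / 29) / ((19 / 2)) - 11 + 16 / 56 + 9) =-4916246257 / 12023040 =-408.90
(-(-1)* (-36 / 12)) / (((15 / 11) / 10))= -22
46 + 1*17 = 63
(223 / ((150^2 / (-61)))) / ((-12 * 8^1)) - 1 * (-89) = 192253603 / 2160000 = 89.01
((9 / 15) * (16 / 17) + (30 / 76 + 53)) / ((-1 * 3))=-17.99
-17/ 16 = -1.06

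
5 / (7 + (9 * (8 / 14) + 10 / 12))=42 / 109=0.39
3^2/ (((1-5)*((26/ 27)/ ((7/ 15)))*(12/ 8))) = -189/ 260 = -0.73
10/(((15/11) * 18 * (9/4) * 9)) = 44/2187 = 0.02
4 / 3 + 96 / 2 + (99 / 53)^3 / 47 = 1038499309 / 20991657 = 49.47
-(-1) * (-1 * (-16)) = 16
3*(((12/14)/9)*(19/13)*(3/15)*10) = 76/91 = 0.84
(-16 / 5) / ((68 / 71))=-284 / 85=-3.34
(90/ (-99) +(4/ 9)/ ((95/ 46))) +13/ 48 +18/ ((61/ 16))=39454919/ 9179280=4.30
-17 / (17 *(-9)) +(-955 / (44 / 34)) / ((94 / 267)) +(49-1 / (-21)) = -266684339 / 130284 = -2046.95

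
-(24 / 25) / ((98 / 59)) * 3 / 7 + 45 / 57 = 88269 / 162925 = 0.54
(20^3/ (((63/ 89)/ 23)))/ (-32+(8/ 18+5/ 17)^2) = -42593976000/ 5154233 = -8263.88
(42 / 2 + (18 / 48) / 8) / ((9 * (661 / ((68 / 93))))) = 7633 / 2950704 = 0.00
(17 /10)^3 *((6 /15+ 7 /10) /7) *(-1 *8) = -54043 /8750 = -6.18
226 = 226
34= 34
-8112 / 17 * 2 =-954.35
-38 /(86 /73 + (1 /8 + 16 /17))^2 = -3745476992 /496442961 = -7.54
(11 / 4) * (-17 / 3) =-187 / 12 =-15.58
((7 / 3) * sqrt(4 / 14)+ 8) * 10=10 * sqrt(14) / 3+ 80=92.47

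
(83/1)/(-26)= -83/26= -3.19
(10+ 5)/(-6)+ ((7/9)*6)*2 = 41/6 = 6.83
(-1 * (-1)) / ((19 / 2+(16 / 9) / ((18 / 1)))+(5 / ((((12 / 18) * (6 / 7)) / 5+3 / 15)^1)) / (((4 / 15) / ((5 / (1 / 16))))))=1782 / 8522105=0.00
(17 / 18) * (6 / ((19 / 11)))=187 / 57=3.28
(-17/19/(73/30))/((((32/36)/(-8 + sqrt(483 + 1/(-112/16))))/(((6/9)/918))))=10/4161 - 65 * sqrt(35)/58254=-0.00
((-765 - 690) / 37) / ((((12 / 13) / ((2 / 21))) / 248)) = -781820 / 777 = -1006.20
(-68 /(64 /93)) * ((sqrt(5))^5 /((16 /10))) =-197625 * sqrt(5) /128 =-3452.37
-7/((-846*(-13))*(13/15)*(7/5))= -25/47658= -0.00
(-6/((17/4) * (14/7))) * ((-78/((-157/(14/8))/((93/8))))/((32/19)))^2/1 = -698103230643/27461746688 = -25.42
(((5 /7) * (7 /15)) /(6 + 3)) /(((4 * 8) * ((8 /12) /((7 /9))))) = 7 /5184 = 0.00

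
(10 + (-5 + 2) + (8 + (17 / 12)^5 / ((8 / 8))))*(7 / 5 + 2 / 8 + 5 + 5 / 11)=147.11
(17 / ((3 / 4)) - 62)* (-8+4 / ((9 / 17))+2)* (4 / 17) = -6608 / 459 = -14.40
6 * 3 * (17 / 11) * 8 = 2448 / 11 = 222.55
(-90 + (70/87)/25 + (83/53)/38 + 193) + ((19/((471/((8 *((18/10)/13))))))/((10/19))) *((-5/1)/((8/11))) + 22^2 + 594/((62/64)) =33248981544247/27715545195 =1199.65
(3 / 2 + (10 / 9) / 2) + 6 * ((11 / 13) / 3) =877 / 234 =3.75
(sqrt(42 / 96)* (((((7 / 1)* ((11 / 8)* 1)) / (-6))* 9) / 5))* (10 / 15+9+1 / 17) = -2387* sqrt(7) / 340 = -18.57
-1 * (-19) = 19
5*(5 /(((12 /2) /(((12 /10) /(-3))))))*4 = -20 /3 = -6.67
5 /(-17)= -0.29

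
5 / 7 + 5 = 40 / 7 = 5.71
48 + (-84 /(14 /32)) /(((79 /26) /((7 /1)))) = -31152 /79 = -394.33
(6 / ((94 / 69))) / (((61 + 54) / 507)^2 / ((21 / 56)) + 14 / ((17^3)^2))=3853018081780101 / 120026983024126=32.10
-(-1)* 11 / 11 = 1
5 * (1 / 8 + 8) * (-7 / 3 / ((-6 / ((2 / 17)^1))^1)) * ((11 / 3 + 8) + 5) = 56875 / 1836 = 30.98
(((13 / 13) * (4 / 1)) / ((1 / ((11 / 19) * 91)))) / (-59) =-4004 / 1121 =-3.57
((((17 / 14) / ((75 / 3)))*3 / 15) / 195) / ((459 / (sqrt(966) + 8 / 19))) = 4 / 87530625 + sqrt(966) / 9213750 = 0.00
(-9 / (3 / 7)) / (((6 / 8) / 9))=-252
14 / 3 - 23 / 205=4.55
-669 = -669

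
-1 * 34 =-34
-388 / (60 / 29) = -2813 / 15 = -187.53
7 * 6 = 42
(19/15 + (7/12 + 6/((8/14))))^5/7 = 919358226007/22400000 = 41042.78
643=643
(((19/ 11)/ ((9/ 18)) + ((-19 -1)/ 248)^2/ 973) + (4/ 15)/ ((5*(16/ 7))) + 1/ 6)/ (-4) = -234289647/ 257139575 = -0.91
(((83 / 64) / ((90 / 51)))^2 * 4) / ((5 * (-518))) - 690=-690.00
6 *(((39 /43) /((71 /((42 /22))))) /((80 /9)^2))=0.00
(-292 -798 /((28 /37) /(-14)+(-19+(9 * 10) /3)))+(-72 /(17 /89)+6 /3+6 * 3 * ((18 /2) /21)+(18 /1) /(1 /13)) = -8002468 /16065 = -498.13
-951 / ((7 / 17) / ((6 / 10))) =-48501 / 35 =-1385.74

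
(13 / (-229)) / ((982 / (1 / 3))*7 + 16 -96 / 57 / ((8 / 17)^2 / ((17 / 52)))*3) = -25688 / 9335402321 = -0.00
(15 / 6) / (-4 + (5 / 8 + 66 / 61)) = -1220 / 1119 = -1.09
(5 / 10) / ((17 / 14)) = 7 / 17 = 0.41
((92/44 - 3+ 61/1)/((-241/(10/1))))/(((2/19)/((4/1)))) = -251180/2651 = -94.75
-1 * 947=-947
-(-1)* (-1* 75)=-75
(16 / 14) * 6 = 48 / 7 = 6.86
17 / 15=1.13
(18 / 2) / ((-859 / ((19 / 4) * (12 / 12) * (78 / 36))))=-741 / 6872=-0.11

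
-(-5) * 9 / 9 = 5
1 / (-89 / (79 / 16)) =-79 / 1424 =-0.06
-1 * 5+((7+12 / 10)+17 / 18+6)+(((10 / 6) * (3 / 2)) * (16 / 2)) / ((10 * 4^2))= 3697 / 360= 10.27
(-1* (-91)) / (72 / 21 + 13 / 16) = 10192 / 475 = 21.46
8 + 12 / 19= 164 / 19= 8.63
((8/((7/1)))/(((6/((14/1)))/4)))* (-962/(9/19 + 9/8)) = -4679168/729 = -6418.61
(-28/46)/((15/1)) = -14/345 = -0.04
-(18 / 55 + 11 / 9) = -767 / 495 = -1.55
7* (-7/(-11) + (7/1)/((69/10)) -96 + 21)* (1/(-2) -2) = 974260/759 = 1283.61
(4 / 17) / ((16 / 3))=3 / 68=0.04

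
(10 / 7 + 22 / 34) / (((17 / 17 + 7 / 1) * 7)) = 247 / 6664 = 0.04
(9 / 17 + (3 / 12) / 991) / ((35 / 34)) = 5099 / 9910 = 0.51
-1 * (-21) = 21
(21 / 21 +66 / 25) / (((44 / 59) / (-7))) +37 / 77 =-259381 / 7700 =-33.69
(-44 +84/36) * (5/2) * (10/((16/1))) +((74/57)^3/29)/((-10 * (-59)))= -1650336461333/25349217840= -65.10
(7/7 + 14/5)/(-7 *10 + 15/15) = -19/345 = -0.06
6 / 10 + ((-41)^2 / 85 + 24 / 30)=360 / 17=21.18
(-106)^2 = 11236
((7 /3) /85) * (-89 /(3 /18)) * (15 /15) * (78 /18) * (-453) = 2445898 /85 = 28775.27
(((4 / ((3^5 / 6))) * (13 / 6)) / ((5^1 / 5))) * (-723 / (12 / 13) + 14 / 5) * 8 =-541112 / 405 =-1336.08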